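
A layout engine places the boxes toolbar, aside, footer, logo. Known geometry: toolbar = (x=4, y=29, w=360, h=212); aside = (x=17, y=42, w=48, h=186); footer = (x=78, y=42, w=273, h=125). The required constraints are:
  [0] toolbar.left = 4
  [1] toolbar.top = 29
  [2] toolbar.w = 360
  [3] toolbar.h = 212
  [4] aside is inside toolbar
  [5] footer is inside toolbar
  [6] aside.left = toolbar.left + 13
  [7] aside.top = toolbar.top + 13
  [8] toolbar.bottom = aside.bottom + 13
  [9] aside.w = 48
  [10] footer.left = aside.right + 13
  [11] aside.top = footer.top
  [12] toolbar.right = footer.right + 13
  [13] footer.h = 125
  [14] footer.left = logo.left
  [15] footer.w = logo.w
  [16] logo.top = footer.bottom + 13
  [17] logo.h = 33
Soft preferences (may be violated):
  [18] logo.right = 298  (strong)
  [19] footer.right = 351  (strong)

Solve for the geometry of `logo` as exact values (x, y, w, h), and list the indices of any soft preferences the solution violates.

1. logo.x = 78  [footer.left = logo.left]
2. logo.w = 273  [footer.w = logo.w]
3. logo.y = 180  [logo.top = footer.bottom + 13]
4. logo.h = 33  [logo.h = 33]

logo = (x=78, y=180, w=273, h=33)
violated soft preferences: 18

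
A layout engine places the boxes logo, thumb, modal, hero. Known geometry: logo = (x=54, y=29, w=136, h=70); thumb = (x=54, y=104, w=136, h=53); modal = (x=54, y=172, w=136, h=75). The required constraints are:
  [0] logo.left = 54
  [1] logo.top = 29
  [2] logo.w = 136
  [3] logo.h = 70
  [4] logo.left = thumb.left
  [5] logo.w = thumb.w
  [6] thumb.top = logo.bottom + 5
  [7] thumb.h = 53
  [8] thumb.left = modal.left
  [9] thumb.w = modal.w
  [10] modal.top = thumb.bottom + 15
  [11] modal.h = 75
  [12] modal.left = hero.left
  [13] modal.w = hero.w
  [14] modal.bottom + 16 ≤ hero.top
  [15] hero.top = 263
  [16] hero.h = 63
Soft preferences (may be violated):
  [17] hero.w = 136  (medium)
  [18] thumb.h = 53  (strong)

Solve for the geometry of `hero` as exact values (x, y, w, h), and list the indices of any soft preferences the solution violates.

1. hero.x = 54  [modal.left = hero.left]
2. hero.w = 136  [modal.w = hero.w]
3. hero.y = 263  [hero.top = 263]
4. hero.h = 63  [hero.h = 63]

hero = (x=54, y=263, w=136, h=63)
violated soft preferences: none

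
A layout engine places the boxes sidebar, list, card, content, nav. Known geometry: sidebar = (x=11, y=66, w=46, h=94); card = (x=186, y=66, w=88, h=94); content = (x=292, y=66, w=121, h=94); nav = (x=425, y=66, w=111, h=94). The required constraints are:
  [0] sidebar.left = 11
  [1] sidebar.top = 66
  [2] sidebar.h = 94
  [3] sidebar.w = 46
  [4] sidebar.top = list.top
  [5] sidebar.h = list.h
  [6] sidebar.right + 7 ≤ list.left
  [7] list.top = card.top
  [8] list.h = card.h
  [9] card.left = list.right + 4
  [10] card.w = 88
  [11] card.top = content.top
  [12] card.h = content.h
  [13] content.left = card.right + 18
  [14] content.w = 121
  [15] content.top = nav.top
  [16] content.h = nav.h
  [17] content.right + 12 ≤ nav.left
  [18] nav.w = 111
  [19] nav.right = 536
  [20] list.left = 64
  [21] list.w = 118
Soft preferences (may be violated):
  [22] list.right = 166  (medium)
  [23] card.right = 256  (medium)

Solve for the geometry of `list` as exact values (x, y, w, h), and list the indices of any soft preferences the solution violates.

1. list.y = 66  [sidebar.top = list.top]
2. list.h = 94  [sidebar.h = list.h]
3. list.x = 64  [list.left = 64]
4. list.w = 118  [list.w = 118]

list = (x=64, y=66, w=118, h=94)
violated soft preferences: 22, 23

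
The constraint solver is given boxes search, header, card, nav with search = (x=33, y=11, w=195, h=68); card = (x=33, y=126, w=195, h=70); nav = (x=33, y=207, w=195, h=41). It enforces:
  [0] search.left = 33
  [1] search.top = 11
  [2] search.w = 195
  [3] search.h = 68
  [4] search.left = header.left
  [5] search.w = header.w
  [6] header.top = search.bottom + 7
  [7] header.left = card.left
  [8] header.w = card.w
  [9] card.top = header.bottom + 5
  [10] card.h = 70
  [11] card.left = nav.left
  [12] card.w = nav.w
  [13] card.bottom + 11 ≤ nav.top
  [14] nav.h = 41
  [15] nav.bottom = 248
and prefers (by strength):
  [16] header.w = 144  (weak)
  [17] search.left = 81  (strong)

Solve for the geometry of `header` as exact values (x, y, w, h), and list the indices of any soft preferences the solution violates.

1. header.x = 33  [search.left = header.left]
2. header.w = 195  [search.w = header.w]
3. header.y = 86  [header.top = search.bottom + 7]
4. header.h = 35  [card.top = header.bottom + 5]

header = (x=33, y=86, w=195, h=35)
violated soft preferences: 16, 17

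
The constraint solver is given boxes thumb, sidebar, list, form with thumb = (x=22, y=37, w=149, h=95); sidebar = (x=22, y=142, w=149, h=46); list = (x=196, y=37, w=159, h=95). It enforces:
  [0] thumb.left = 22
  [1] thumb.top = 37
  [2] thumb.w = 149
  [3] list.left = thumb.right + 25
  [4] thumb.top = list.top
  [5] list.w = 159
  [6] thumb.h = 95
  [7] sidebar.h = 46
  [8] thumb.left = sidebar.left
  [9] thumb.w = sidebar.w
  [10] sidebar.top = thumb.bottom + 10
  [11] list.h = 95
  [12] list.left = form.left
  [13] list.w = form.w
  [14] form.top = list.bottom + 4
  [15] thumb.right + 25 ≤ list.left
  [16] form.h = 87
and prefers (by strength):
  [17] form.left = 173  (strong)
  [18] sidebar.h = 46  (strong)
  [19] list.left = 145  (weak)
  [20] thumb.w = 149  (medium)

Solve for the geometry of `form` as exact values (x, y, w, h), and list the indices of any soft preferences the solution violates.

1. form.x = 196  [list.left = form.left]
2. form.w = 159  [list.w = form.w]
3. form.y = 136  [form.top = list.bottom + 4]
4. form.h = 87  [form.h = 87]

form = (x=196, y=136, w=159, h=87)
violated soft preferences: 17, 19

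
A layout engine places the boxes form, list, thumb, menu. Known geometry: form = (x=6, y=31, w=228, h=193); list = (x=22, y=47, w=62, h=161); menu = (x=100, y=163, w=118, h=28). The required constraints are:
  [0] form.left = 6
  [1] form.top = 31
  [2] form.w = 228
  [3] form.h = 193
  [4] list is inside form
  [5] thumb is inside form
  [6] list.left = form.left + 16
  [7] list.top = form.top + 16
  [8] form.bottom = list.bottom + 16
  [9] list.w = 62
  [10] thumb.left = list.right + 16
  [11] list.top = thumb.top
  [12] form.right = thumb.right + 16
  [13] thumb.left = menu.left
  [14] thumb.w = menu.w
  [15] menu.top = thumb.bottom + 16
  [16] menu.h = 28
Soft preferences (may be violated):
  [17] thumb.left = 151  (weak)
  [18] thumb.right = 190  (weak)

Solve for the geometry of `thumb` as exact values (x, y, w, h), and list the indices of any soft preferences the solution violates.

thumb = (x=100, y=47, w=118, h=100)
violated soft preferences: 17, 18

1. thumb.x = 100  [thumb.left = list.right + 16]
2. thumb.y = 47  [list.top = thumb.top]
3. thumb.w = 118  [form.right = thumb.right + 16]
4. thumb.h = 100  [menu.top = thumb.bottom + 16]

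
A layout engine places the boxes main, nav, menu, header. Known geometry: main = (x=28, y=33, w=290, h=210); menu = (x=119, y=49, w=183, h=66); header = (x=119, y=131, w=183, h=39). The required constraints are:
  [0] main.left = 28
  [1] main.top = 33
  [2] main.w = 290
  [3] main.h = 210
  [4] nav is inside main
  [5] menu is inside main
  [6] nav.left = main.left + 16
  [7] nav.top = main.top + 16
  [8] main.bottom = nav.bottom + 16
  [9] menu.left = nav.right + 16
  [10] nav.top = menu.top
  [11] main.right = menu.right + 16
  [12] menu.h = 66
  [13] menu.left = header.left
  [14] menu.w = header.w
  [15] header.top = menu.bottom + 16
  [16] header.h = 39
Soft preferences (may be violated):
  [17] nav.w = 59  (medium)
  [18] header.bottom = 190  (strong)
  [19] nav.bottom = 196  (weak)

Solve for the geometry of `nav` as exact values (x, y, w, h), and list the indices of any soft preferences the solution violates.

nav = (x=44, y=49, w=59, h=178)
violated soft preferences: 18, 19

1. nav.x = 44  [nav.left = main.left + 16]
2. nav.y = 49  [nav.top = main.top + 16]
3. nav.h = 178  [main.bottom = nav.bottom + 16]
4. nav.w = 59  [menu.left = nav.right + 16]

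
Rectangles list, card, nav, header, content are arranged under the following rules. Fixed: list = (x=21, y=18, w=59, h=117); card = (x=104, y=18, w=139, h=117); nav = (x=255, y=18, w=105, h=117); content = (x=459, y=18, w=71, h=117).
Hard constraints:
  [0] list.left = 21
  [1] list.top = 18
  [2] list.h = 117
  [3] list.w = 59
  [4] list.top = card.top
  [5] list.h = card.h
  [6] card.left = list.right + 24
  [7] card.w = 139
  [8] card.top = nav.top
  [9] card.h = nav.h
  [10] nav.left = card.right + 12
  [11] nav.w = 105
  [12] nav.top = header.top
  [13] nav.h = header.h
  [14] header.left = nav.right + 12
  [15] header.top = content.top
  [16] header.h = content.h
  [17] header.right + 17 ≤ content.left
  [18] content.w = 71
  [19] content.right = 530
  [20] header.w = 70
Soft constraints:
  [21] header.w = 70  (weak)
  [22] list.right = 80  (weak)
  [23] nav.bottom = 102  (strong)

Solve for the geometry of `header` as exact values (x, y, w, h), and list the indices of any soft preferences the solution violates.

header = (x=372, y=18, w=70, h=117)
violated soft preferences: 23

1. header.y = 18  [nav.top = header.top]
2. header.h = 117  [nav.h = header.h]
3. header.x = 372  [header.left = nav.right + 12]
4. header.w = 70  [header.w = 70]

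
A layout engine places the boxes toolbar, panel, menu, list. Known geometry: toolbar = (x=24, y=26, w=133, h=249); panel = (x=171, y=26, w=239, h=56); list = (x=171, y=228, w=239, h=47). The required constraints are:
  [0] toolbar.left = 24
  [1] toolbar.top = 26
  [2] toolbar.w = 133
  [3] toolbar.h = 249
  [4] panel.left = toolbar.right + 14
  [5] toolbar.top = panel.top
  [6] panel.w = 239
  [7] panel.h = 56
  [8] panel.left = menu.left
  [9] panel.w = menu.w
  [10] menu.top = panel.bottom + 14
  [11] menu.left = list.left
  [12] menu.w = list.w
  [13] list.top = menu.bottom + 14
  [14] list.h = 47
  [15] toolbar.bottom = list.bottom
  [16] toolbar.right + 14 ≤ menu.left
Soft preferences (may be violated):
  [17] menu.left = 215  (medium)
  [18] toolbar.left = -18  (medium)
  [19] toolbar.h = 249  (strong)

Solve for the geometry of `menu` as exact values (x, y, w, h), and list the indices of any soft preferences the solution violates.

menu = (x=171, y=96, w=239, h=118)
violated soft preferences: 17, 18

1. menu.x = 171  [panel.left = menu.left]
2. menu.w = 239  [panel.w = menu.w]
3. menu.y = 96  [menu.top = panel.bottom + 14]
4. menu.h = 118  [list.top = menu.bottom + 14]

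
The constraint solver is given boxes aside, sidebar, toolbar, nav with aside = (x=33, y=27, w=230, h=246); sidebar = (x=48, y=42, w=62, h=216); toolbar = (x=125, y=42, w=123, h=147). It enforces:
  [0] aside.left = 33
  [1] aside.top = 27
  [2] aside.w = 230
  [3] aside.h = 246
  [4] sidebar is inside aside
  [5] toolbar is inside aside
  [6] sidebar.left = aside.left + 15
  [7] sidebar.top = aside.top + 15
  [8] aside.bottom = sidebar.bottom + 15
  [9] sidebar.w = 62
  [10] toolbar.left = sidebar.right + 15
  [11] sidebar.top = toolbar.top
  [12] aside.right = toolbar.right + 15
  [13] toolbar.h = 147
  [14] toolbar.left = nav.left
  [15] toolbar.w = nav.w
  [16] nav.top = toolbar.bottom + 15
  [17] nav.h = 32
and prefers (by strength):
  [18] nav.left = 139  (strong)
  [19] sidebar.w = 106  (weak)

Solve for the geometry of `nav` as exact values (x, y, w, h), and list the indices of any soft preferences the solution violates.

1. nav.x = 125  [toolbar.left = nav.left]
2. nav.w = 123  [toolbar.w = nav.w]
3. nav.y = 204  [nav.top = toolbar.bottom + 15]
4. nav.h = 32  [nav.h = 32]

nav = (x=125, y=204, w=123, h=32)
violated soft preferences: 18, 19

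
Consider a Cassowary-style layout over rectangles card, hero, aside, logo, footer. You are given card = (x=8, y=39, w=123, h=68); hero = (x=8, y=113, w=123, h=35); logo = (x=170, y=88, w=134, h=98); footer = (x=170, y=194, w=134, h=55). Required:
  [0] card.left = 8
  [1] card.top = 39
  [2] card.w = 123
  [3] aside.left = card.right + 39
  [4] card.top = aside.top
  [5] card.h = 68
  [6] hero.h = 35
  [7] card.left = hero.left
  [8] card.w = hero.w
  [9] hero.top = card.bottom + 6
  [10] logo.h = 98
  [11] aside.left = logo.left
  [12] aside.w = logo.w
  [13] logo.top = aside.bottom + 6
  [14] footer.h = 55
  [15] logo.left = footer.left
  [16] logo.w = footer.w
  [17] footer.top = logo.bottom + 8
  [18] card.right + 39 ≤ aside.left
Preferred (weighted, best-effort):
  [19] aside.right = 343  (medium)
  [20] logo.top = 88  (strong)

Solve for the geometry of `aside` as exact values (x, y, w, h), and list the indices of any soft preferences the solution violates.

1. aside.x = 170  [aside.left = card.right + 39]
2. aside.y = 39  [card.top = aside.top]
3. aside.w = 134  [aside.w = logo.w]
4. aside.h = 43  [logo.top = aside.bottom + 6]

aside = (x=170, y=39, w=134, h=43)
violated soft preferences: 19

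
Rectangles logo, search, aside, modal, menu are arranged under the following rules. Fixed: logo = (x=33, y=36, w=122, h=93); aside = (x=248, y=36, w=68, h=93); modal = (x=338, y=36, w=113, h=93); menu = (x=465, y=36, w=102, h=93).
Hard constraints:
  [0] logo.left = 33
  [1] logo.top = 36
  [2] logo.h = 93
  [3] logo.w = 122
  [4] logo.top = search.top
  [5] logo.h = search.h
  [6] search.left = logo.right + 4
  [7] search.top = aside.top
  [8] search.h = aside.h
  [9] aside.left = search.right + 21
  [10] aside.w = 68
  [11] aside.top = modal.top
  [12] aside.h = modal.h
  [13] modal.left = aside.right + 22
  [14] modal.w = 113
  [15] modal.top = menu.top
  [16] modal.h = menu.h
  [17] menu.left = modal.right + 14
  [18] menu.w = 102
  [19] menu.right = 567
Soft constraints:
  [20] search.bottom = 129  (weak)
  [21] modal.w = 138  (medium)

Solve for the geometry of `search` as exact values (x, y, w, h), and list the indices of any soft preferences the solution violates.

1. search.y = 36  [logo.top = search.top]
2. search.h = 93  [logo.h = search.h]
3. search.x = 159  [search.left = logo.right + 4]
4. search.w = 68  [aside.left = search.right + 21]

search = (x=159, y=36, w=68, h=93)
violated soft preferences: 21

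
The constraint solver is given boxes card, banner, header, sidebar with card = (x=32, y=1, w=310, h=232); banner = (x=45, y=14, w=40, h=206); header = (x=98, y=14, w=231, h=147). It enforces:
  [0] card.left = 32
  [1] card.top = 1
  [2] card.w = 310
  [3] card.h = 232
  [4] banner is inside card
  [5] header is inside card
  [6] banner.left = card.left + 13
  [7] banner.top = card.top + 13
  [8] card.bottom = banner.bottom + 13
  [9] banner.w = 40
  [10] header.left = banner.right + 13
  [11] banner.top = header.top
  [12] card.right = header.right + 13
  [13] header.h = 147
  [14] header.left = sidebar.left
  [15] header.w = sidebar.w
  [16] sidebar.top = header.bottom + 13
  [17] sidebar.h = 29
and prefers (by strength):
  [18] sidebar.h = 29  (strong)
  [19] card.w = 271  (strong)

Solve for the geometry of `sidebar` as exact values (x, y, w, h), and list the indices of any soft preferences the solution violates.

1. sidebar.x = 98  [header.left = sidebar.left]
2. sidebar.w = 231  [header.w = sidebar.w]
3. sidebar.y = 174  [sidebar.top = header.bottom + 13]
4. sidebar.h = 29  [sidebar.h = 29]

sidebar = (x=98, y=174, w=231, h=29)
violated soft preferences: 19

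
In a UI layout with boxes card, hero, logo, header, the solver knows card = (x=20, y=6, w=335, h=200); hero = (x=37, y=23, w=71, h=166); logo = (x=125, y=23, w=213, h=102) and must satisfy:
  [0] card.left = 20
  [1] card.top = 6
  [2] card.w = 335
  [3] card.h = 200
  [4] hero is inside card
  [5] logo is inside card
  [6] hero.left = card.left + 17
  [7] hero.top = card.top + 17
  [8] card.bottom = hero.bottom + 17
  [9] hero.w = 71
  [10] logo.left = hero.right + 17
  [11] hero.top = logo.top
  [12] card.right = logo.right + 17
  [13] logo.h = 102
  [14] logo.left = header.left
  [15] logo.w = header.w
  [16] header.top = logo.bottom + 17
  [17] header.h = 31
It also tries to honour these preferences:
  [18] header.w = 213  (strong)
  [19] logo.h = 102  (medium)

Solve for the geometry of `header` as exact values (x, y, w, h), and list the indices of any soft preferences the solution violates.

header = (x=125, y=142, w=213, h=31)
violated soft preferences: none

1. header.x = 125  [logo.left = header.left]
2. header.w = 213  [logo.w = header.w]
3. header.y = 142  [header.top = logo.bottom + 17]
4. header.h = 31  [header.h = 31]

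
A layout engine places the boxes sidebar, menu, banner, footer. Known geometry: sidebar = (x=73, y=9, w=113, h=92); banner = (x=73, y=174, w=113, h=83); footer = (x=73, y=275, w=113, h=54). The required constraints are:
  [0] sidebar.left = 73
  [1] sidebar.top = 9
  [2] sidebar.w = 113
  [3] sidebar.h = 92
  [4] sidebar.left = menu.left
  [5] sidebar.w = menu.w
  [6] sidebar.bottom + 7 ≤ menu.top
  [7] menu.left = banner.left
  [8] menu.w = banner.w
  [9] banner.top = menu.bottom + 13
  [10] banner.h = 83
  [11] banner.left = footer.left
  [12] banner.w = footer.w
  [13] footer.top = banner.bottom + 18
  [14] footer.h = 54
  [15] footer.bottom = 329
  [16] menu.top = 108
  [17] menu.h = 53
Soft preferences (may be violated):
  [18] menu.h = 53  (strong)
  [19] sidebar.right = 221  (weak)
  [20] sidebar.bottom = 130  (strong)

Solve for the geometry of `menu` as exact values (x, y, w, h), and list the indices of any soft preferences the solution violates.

menu = (x=73, y=108, w=113, h=53)
violated soft preferences: 19, 20

1. menu.x = 73  [sidebar.left = menu.left]
2. menu.w = 113  [sidebar.w = menu.w]
3. menu.y = 108  [menu.top = 108]
4. menu.h = 53  [menu.h = 53]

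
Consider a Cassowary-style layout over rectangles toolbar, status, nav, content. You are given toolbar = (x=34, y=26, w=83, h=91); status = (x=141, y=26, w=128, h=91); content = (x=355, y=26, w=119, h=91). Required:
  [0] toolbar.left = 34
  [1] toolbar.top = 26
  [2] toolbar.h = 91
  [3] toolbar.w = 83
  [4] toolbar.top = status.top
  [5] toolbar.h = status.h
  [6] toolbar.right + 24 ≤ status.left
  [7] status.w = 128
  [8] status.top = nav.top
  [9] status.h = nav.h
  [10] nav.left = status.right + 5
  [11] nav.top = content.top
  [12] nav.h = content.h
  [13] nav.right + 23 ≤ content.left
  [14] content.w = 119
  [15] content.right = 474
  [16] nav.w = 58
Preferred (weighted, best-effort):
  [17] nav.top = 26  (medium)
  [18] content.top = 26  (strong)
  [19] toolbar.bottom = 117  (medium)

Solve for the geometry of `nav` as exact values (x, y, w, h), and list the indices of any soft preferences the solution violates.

1. nav.y = 26  [status.top = nav.top]
2. nav.h = 91  [status.h = nav.h]
3. nav.x = 274  [nav.left = status.right + 5]
4. nav.w = 58  [nav.w = 58]

nav = (x=274, y=26, w=58, h=91)
violated soft preferences: none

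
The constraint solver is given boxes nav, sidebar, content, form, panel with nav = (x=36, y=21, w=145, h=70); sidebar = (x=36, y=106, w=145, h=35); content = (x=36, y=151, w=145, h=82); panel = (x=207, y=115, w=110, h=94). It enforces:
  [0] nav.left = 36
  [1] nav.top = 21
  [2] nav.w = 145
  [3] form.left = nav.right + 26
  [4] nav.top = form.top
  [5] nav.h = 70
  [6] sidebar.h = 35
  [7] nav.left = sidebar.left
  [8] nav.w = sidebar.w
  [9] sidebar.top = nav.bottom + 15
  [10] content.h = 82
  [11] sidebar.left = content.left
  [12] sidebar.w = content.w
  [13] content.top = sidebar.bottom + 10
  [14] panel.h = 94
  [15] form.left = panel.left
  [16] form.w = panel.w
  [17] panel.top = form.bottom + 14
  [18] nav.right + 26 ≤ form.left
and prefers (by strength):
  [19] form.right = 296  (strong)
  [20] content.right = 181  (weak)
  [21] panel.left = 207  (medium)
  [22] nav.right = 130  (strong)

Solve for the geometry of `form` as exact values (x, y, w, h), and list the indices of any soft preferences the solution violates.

form = (x=207, y=21, w=110, h=80)
violated soft preferences: 19, 22

1. form.x = 207  [form.left = nav.right + 26]
2. form.y = 21  [nav.top = form.top]
3. form.w = 110  [form.w = panel.w]
4. form.h = 80  [panel.top = form.bottom + 14]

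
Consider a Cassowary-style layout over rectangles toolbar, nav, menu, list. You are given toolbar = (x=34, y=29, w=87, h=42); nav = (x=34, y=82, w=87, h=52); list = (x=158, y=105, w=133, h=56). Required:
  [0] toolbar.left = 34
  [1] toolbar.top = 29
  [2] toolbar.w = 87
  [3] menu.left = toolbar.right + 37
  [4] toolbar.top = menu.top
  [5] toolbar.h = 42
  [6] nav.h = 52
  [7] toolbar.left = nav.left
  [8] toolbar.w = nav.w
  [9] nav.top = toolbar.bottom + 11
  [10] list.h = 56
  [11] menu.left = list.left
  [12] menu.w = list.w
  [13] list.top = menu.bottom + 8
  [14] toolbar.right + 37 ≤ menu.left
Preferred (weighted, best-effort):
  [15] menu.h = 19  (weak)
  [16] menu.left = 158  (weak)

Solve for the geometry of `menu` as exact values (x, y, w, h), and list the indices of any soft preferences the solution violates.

menu = (x=158, y=29, w=133, h=68)
violated soft preferences: 15

1. menu.x = 158  [menu.left = toolbar.right + 37]
2. menu.y = 29  [toolbar.top = menu.top]
3. menu.w = 133  [menu.w = list.w]
4. menu.h = 68  [list.top = menu.bottom + 8]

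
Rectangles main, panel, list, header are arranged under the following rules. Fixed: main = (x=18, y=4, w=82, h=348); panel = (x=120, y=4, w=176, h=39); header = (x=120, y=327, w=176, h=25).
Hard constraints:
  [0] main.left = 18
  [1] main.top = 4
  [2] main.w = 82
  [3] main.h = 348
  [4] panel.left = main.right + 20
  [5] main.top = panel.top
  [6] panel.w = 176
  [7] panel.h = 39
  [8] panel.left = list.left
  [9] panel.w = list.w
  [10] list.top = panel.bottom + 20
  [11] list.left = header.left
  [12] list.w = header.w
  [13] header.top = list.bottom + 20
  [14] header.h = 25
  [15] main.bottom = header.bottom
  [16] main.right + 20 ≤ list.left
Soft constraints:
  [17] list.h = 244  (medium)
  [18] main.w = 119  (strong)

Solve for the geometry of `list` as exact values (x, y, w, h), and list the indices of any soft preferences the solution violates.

1. list.x = 120  [panel.left = list.left]
2. list.w = 176  [panel.w = list.w]
3. list.y = 63  [list.top = panel.bottom + 20]
4. list.h = 244  [header.top = list.bottom + 20]

list = (x=120, y=63, w=176, h=244)
violated soft preferences: 18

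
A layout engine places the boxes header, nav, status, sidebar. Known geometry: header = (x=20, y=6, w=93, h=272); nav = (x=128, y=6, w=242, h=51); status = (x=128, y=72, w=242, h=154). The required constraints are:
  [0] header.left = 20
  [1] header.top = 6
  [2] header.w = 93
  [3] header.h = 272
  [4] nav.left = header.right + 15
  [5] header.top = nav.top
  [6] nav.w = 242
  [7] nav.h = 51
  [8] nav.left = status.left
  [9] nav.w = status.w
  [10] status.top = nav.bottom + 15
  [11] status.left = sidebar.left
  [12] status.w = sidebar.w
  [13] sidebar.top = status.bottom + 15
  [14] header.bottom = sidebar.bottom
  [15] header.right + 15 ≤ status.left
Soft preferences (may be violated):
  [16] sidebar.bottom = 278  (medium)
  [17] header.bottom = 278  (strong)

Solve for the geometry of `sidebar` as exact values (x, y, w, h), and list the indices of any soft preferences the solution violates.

1. sidebar.x = 128  [status.left = sidebar.left]
2. sidebar.w = 242  [status.w = sidebar.w]
3. sidebar.y = 241  [sidebar.top = status.bottom + 15]
4. sidebar.h = 37  [header.bottom = sidebar.bottom]

sidebar = (x=128, y=241, w=242, h=37)
violated soft preferences: none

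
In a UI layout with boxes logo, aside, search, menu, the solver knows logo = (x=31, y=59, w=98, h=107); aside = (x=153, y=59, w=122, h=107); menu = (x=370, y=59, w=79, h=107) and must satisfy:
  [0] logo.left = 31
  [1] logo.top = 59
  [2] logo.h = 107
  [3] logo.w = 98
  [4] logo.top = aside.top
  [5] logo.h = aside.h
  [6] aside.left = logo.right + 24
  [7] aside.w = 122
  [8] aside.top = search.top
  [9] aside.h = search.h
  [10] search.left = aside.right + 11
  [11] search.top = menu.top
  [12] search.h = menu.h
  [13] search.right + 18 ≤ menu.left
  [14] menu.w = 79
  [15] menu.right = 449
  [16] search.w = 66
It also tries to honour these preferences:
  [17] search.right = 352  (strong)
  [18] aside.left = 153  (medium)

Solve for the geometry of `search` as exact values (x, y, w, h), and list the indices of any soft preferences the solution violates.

1. search.y = 59  [aside.top = search.top]
2. search.h = 107  [aside.h = search.h]
3. search.x = 286  [search.left = aside.right + 11]
4. search.w = 66  [search.w = 66]

search = (x=286, y=59, w=66, h=107)
violated soft preferences: none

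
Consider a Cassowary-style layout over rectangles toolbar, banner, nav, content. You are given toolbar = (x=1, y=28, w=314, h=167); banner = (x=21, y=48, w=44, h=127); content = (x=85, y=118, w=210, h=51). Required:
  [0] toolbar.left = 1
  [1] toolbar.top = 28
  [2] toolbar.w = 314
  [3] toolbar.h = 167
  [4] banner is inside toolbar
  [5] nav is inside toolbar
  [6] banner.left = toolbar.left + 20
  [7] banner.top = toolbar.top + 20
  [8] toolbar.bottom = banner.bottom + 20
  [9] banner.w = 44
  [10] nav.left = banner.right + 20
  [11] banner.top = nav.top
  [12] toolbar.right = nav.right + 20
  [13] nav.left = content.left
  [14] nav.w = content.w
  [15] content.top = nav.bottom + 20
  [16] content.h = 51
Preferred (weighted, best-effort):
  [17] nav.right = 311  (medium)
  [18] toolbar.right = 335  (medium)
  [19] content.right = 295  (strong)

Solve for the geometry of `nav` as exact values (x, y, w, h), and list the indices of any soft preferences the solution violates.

nav = (x=85, y=48, w=210, h=50)
violated soft preferences: 17, 18

1. nav.x = 85  [nav.left = banner.right + 20]
2. nav.y = 48  [banner.top = nav.top]
3. nav.w = 210  [toolbar.right = nav.right + 20]
4. nav.h = 50  [content.top = nav.bottom + 20]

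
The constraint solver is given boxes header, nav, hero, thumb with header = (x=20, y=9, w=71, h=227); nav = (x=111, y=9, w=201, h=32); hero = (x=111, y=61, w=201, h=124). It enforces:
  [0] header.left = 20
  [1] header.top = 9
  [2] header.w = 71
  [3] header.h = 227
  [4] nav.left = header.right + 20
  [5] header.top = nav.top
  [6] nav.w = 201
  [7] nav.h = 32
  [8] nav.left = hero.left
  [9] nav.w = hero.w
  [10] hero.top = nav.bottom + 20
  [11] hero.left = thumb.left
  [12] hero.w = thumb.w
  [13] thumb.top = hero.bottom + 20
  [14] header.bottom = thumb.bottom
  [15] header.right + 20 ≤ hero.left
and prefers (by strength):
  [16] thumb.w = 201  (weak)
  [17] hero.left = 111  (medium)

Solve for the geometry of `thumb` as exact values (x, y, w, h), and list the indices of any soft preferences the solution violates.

1. thumb.x = 111  [hero.left = thumb.left]
2. thumb.w = 201  [hero.w = thumb.w]
3. thumb.y = 205  [thumb.top = hero.bottom + 20]
4. thumb.h = 31  [header.bottom = thumb.bottom]

thumb = (x=111, y=205, w=201, h=31)
violated soft preferences: none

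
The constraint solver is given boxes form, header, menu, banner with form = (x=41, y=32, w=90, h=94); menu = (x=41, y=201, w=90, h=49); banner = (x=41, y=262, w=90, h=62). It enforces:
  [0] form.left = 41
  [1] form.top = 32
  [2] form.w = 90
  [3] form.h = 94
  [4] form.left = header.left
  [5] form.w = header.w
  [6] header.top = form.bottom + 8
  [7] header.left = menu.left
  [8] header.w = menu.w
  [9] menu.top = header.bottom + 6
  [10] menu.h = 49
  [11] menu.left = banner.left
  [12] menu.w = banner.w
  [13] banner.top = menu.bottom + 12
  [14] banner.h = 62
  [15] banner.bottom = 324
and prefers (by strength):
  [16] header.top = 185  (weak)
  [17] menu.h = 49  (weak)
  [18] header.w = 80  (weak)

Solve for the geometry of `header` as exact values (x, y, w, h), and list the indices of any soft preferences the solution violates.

1. header.x = 41  [form.left = header.left]
2. header.w = 90  [form.w = header.w]
3. header.y = 134  [header.top = form.bottom + 8]
4. header.h = 61  [menu.top = header.bottom + 6]

header = (x=41, y=134, w=90, h=61)
violated soft preferences: 16, 18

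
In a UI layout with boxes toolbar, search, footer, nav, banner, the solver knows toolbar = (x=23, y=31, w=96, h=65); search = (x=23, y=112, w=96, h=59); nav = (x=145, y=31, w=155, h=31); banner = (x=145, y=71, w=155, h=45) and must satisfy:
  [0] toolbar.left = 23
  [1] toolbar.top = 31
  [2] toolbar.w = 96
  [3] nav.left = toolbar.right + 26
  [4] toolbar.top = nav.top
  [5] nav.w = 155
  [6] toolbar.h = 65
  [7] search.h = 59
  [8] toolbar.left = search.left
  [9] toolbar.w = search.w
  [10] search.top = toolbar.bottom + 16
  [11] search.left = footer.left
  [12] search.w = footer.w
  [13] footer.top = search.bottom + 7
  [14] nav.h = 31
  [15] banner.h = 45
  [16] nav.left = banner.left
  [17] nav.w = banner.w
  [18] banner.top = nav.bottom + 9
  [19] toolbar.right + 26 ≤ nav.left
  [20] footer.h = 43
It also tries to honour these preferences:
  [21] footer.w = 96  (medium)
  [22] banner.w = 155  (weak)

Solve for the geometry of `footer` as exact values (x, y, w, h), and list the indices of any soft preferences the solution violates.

footer = (x=23, y=178, w=96, h=43)
violated soft preferences: none

1. footer.x = 23  [search.left = footer.left]
2. footer.w = 96  [search.w = footer.w]
3. footer.y = 178  [footer.top = search.bottom + 7]
4. footer.h = 43  [footer.h = 43]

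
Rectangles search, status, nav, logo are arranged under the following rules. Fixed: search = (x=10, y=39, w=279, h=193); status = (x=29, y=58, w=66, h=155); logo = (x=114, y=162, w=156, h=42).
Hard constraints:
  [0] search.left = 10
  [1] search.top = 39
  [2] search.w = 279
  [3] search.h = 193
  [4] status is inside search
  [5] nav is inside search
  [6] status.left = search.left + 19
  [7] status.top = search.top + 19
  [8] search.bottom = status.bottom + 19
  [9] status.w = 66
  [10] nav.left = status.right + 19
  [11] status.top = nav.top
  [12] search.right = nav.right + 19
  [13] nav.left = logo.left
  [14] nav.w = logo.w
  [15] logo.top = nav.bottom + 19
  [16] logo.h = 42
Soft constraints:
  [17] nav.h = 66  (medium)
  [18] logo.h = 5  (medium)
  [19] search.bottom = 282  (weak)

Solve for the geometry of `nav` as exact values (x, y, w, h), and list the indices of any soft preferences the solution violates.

nav = (x=114, y=58, w=156, h=85)
violated soft preferences: 17, 18, 19

1. nav.x = 114  [nav.left = status.right + 19]
2. nav.y = 58  [status.top = nav.top]
3. nav.w = 156  [search.right = nav.right + 19]
4. nav.h = 85  [logo.top = nav.bottom + 19]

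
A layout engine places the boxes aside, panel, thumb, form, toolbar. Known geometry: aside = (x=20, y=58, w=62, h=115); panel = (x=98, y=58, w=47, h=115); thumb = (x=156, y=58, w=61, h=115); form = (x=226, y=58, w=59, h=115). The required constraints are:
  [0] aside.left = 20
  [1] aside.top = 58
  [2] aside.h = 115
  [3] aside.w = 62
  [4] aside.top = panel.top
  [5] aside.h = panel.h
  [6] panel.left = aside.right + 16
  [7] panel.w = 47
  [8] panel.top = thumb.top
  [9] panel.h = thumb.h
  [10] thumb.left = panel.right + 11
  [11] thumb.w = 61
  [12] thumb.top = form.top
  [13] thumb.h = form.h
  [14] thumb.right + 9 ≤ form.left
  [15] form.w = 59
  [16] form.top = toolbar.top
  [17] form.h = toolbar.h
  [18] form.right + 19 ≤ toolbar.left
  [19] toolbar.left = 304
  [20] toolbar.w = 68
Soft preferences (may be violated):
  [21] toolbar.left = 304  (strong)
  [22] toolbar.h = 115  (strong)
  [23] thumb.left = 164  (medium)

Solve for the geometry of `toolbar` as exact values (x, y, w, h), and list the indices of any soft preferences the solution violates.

1. toolbar.y = 58  [form.top = toolbar.top]
2. toolbar.h = 115  [form.h = toolbar.h]
3. toolbar.x = 304  [toolbar.left = 304]
4. toolbar.w = 68  [toolbar.w = 68]

toolbar = (x=304, y=58, w=68, h=115)
violated soft preferences: 23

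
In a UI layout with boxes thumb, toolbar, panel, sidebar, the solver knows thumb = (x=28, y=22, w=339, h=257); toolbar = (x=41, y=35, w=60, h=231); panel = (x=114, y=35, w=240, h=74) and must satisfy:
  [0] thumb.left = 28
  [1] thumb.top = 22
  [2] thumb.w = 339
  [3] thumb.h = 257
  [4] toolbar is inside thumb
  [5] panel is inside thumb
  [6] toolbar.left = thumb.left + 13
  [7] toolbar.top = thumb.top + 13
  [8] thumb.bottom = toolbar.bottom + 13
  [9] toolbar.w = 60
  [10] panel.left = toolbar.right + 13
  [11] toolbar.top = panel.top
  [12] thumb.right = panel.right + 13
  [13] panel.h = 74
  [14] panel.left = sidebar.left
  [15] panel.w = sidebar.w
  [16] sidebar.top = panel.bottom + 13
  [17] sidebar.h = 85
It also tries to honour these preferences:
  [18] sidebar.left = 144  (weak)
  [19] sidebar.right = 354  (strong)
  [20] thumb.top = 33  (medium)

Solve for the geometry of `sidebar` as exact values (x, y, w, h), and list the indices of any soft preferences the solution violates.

sidebar = (x=114, y=122, w=240, h=85)
violated soft preferences: 18, 20

1. sidebar.x = 114  [panel.left = sidebar.left]
2. sidebar.w = 240  [panel.w = sidebar.w]
3. sidebar.y = 122  [sidebar.top = panel.bottom + 13]
4. sidebar.h = 85  [sidebar.h = 85]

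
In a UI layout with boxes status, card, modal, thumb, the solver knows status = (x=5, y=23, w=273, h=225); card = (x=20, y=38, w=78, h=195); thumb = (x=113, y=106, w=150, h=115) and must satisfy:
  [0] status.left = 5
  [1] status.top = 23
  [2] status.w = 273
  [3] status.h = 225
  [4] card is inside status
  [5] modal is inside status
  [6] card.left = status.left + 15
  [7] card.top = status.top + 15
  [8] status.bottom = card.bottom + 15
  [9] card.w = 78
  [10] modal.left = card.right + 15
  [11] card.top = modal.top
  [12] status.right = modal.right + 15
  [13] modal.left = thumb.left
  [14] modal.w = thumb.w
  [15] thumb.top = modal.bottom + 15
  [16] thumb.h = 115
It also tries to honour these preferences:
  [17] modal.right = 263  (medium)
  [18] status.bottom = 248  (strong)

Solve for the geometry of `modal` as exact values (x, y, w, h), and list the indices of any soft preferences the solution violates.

modal = (x=113, y=38, w=150, h=53)
violated soft preferences: none

1. modal.x = 113  [modal.left = card.right + 15]
2. modal.y = 38  [card.top = modal.top]
3. modal.w = 150  [status.right = modal.right + 15]
4. modal.h = 53  [thumb.top = modal.bottom + 15]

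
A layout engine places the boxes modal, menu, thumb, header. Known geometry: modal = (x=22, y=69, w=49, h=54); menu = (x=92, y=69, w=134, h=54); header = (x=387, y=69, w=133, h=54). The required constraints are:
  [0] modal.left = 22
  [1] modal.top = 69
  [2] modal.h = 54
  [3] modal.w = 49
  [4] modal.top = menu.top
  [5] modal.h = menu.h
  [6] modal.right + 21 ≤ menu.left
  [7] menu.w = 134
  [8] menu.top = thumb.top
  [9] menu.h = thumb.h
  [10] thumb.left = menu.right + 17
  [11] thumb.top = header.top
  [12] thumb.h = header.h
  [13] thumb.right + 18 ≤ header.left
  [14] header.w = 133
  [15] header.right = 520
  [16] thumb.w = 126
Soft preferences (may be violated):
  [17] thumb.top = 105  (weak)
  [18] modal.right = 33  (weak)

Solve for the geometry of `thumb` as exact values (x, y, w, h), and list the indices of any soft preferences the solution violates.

thumb = (x=243, y=69, w=126, h=54)
violated soft preferences: 17, 18

1. thumb.y = 69  [menu.top = thumb.top]
2. thumb.h = 54  [menu.h = thumb.h]
3. thumb.x = 243  [thumb.left = menu.right + 17]
4. thumb.w = 126  [thumb.w = 126]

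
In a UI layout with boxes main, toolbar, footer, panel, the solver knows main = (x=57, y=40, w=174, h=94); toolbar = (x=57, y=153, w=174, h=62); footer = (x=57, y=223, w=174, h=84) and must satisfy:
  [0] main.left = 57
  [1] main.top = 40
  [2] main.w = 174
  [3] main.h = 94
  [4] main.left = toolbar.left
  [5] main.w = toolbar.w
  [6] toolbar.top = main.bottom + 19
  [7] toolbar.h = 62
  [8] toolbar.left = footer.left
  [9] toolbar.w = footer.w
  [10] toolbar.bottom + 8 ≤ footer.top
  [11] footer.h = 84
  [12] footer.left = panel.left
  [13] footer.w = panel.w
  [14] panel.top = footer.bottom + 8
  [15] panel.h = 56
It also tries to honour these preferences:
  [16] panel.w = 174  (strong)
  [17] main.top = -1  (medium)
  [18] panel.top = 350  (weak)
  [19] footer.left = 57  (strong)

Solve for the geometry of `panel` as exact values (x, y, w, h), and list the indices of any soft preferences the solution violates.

panel = (x=57, y=315, w=174, h=56)
violated soft preferences: 17, 18

1. panel.x = 57  [footer.left = panel.left]
2. panel.w = 174  [footer.w = panel.w]
3. panel.y = 315  [panel.top = footer.bottom + 8]
4. panel.h = 56  [panel.h = 56]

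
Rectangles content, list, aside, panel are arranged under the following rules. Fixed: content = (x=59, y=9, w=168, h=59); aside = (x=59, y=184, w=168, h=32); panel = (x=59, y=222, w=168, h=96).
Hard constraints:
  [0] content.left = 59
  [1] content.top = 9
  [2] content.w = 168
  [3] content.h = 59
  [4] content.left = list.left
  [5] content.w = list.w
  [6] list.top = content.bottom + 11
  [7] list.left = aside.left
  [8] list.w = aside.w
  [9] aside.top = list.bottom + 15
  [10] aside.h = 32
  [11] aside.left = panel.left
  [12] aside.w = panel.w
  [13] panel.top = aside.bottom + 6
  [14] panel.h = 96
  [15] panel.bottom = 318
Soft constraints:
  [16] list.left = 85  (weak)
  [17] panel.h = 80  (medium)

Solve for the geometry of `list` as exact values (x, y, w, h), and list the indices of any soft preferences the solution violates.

1. list.x = 59  [content.left = list.left]
2. list.w = 168  [content.w = list.w]
3. list.y = 79  [list.top = content.bottom + 11]
4. list.h = 90  [aside.top = list.bottom + 15]

list = (x=59, y=79, w=168, h=90)
violated soft preferences: 16, 17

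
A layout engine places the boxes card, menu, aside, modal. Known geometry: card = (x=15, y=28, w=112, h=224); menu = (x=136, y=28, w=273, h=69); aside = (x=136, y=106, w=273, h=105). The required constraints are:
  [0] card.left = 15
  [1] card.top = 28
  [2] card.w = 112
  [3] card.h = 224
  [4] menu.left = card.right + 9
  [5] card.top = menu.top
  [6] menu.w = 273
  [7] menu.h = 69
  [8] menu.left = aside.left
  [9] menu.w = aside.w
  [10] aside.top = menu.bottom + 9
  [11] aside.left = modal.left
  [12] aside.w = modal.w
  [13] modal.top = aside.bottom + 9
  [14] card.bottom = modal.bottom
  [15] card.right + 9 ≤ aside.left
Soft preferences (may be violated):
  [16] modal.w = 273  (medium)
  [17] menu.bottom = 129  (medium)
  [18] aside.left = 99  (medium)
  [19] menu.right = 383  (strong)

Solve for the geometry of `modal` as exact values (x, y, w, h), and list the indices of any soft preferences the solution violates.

1. modal.x = 136  [aside.left = modal.left]
2. modal.w = 273  [aside.w = modal.w]
3. modal.y = 220  [modal.top = aside.bottom + 9]
4. modal.h = 32  [card.bottom = modal.bottom]

modal = (x=136, y=220, w=273, h=32)
violated soft preferences: 17, 18, 19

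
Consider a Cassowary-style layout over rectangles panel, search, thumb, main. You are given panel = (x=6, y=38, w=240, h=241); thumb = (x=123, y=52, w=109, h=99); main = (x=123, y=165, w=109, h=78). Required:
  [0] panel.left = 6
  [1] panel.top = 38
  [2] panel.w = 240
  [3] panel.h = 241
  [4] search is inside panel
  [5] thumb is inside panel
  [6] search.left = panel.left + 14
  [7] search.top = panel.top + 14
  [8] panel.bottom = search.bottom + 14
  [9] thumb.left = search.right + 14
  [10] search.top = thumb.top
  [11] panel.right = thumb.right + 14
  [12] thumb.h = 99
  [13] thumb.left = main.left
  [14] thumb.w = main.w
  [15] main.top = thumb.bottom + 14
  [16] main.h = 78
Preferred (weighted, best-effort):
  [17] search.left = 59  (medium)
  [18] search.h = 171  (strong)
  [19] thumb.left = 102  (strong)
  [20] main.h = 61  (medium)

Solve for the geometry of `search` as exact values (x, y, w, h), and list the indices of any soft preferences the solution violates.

search = (x=20, y=52, w=89, h=213)
violated soft preferences: 17, 18, 19, 20

1. search.x = 20  [search.left = panel.left + 14]
2. search.y = 52  [search.top = panel.top + 14]
3. search.h = 213  [panel.bottom = search.bottom + 14]
4. search.w = 89  [thumb.left = search.right + 14]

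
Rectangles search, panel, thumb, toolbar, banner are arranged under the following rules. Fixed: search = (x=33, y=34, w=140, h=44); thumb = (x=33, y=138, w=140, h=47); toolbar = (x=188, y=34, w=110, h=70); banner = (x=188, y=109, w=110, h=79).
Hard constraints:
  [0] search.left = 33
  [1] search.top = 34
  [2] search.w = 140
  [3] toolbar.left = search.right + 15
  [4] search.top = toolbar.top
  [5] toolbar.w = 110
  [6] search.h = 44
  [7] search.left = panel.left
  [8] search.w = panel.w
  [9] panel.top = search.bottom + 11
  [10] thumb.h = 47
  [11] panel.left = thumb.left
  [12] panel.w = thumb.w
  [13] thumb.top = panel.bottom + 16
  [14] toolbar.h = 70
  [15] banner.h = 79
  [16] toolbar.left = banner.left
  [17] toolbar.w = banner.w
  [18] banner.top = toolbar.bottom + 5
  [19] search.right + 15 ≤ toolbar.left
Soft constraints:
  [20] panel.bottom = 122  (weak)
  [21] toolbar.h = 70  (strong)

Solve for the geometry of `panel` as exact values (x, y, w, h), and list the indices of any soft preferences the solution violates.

1. panel.x = 33  [search.left = panel.left]
2. panel.w = 140  [search.w = panel.w]
3. panel.y = 89  [panel.top = search.bottom + 11]
4. panel.h = 33  [thumb.top = panel.bottom + 16]

panel = (x=33, y=89, w=140, h=33)
violated soft preferences: none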